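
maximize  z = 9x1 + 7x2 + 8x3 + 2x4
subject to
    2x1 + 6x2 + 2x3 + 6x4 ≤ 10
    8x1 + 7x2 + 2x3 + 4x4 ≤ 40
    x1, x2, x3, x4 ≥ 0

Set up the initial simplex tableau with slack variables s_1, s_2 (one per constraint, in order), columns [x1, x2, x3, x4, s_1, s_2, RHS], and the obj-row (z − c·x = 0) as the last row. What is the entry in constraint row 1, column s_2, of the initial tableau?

0

Slack s_2 belongs to constraint 2; its column is the unit vector e_2, so the entry in row 1 is 0.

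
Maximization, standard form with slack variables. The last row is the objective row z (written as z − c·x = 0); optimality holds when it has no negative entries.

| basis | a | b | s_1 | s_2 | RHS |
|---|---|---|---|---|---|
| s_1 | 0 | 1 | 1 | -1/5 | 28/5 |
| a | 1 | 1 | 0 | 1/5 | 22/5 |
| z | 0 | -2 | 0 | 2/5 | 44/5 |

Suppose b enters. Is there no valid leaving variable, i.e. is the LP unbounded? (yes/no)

no

Column b has positive entries in row(s) 1, 2, so the ratio test bounds it — not unbounded.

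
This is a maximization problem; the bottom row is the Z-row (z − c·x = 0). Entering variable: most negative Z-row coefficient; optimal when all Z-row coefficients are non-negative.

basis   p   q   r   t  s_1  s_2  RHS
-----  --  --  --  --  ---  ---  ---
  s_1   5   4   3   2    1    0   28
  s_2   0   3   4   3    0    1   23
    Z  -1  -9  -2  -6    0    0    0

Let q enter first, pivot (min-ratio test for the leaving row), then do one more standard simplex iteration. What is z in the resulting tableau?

65

Ratio test on column q — row 1: 28/4 = 7; row 2: 23/3 = 23/3. Minimum is 7 at row 1 (s_1 leaves); pivot element 4.
Pivot on row 1; the Z-row RHS becomes 0 − (-9)·7 = 63.
Next entering variable (most negative Z-row entry -3/2): t.
Ratio test on column t — row 1: 7/(1/2) = 14; row 2: 2/(3/2) = 4/3. Minimum is 4/3 at row 2 (s_2 leaves); pivot element 3/2.
After the second pivot the Z-row RHS is 63 − (-3/2)·(4/3) = 65.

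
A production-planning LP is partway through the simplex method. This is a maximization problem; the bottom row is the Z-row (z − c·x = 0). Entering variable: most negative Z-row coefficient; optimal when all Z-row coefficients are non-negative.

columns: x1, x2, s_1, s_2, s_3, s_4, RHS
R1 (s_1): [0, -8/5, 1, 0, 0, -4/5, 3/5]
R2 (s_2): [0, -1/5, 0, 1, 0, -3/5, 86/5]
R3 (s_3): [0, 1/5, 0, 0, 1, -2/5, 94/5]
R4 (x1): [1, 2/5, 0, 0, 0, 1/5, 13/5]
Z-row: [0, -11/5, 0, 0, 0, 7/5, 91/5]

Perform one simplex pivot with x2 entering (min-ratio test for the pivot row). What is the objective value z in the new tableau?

65/2

Ratio test on column x2 — row 1: entry -8/5 ≤ 0; row 2: entry -1/5 ≤ 0; row 3: (94/5)/(1/5) = 94; row 4: (13/5)/(2/5) = 13/2. Minimum is 13/2 at row 4 (x1 leaves); pivot element 2/5.
Pivot on row 4; the Z-row RHS becomes 91/5 − (-11/5)·(13/2) = 65/2.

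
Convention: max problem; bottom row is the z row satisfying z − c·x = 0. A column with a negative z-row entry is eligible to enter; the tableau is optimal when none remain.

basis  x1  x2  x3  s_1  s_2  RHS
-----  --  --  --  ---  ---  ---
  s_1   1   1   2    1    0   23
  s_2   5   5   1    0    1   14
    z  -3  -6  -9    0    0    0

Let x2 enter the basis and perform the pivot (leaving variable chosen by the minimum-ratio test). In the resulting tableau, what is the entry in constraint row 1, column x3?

Ratio test on column x2 — row 1: 23/1 = 23; row 2: 14/5 = 14/5. Minimum is 14/5 at row 2 (s_2 leaves); pivot element 5.
Divide row 2 by 5; eliminate column x2 from the other rows.
Row 1 update in column x3: 2 − 1·(1/5) = 9/5.

9/5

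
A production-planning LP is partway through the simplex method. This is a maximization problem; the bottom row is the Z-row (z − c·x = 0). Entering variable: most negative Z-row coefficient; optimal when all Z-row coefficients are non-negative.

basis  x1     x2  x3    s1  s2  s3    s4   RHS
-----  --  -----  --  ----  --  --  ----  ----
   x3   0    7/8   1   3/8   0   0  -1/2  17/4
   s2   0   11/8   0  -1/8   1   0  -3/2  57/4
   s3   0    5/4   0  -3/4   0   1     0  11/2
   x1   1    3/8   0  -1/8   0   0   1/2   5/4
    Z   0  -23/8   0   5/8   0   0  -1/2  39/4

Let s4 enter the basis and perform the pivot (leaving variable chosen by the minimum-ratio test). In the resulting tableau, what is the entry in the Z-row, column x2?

-5/2

Ratio test on column s4 — row 1: entry -1/2 ≤ 0; row 2: entry -3/2 ≤ 0; row 3: entry 0 ≤ 0; row 4: (5/4)/(1/2) = 5/2. Minimum is 5/2 at row 4 (x1 leaves); pivot element 1/2.
Divide row 4 by 1/2; eliminate column s4 from the other rows.
Z-row update in column x2: -23/8 − (-1/2)·(3/4) = -5/2.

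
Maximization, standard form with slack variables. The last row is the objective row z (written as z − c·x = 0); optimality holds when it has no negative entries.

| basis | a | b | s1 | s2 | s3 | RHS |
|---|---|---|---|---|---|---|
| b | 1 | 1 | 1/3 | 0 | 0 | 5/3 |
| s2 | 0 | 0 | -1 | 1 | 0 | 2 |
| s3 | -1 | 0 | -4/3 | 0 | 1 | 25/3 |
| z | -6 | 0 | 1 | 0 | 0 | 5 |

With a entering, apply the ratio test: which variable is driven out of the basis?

b

Column a entries and ratios — b: (5/3)/1 = 5/3; s2: 0 ≤ 0, skip; s3: -1 ≤ 0, skip.
Smallest ratio is 5/3 in the row of b, so b leaves.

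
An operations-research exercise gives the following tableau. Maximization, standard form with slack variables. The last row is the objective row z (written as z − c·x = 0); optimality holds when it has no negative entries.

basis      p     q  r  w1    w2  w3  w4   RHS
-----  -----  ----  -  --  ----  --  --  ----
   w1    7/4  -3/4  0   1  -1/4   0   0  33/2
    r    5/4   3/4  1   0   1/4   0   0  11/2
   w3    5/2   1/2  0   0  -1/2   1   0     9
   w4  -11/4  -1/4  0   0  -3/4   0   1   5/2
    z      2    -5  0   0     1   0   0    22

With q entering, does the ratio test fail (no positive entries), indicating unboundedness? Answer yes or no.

Column q has positive entries in row(s) 2, 3, so the ratio test bounds it — not unbounded.

no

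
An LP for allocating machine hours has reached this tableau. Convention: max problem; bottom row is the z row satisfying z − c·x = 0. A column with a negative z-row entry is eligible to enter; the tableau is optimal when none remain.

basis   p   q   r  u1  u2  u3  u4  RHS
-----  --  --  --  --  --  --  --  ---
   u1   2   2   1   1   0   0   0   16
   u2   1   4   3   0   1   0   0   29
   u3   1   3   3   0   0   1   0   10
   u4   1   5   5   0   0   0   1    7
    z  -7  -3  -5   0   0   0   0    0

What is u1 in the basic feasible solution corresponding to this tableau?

u1 is basic (row 1); its value is the RHS of that row, 16.

16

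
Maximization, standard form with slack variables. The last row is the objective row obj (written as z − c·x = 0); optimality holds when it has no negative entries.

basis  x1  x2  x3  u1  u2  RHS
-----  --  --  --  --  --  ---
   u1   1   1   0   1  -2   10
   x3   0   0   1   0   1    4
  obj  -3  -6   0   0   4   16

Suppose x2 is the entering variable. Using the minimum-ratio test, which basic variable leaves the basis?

u1

Column x2 entries and ratios — u1: 10/1 = 10; x3: 0 ≤ 0, skip.
Smallest ratio is 10 in the row of u1, so u1 leaves.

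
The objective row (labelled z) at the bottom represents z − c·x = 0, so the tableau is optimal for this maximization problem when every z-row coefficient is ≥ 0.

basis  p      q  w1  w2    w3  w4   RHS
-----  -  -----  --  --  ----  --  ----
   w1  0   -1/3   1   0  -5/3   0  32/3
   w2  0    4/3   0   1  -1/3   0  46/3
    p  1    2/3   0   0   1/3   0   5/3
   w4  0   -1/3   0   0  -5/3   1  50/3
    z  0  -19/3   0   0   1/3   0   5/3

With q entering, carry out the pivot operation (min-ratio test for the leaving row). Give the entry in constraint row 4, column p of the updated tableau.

Ratio test on column q — row 1: entry -1/3 ≤ 0; row 2: (46/3)/(4/3) = 23/2; row 3: (5/3)/(2/3) = 5/2; row 4: entry -1/3 ≤ 0. Minimum is 5/2 at row 3 (p leaves); pivot element 2/3.
Divide row 3 by 2/3; eliminate column q from the other rows.
Row 4 update in column p: 0 − (-1/3)·(3/2) = 1/2.

1/2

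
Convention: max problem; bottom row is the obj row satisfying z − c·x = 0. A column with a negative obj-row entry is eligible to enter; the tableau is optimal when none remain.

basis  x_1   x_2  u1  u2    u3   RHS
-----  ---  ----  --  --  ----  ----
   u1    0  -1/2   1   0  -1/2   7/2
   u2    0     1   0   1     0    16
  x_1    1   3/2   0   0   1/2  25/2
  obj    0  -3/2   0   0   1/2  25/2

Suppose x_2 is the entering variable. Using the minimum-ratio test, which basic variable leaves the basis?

x_1

Column x_2 entries and ratios — u1: -1/2 ≤ 0, skip; u2: 16/1 = 16; x_1: (25/2)/(3/2) = 25/3.
Smallest ratio is 25/3 in the row of x_1, so x_1 leaves.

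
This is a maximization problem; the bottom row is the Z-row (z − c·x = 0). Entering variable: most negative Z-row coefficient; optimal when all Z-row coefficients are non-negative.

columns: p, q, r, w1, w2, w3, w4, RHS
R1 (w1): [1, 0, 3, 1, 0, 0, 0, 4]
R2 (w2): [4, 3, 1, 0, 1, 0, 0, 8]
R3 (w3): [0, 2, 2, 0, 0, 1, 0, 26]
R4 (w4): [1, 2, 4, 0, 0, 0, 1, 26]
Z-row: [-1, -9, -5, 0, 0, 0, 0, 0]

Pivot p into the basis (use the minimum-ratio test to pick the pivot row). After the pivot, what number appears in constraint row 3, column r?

Ratio test on column p — row 1: 4/1 = 4; row 2: 8/4 = 2; row 3: entry 0 ≤ 0; row 4: 26/1 = 26. Minimum is 2 at row 2 (w2 leaves); pivot element 4.
Divide row 2 by 4; eliminate column p from the other rows.
Row 3 update in column r: 2 − 0·(1/4) = 2.

2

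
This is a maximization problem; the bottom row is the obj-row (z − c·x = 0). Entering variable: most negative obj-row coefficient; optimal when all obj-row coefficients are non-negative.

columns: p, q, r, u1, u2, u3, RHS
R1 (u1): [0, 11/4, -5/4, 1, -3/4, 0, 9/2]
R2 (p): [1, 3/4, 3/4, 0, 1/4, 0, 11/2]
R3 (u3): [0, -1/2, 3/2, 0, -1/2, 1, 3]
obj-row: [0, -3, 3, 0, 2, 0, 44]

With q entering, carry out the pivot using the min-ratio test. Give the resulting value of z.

Ratio test on column q — row 1: (9/2)/(11/4) = 18/11; row 2: (11/2)/(3/4) = 22/3; row 3: entry -1/2 ≤ 0. Minimum is 18/11 at row 1 (u1 leaves); pivot element 11/4.
Pivot on row 1; the obj-row RHS becomes 44 − (-3)·(18/11) = 538/11.

538/11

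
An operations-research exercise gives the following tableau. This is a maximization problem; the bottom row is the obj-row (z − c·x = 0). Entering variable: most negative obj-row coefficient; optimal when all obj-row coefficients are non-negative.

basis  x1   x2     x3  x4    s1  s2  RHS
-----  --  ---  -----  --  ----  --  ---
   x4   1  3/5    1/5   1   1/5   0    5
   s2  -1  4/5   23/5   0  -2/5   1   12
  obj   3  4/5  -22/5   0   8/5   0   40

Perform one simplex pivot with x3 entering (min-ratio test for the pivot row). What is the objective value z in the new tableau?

1184/23

Ratio test on column x3 — row 1: 5/(1/5) = 25; row 2: 12/(23/5) = 60/23. Minimum is 60/23 at row 2 (s2 leaves); pivot element 23/5.
Pivot on row 2; the obj-row RHS becomes 40 − (-22/5)·(60/23) = 1184/23.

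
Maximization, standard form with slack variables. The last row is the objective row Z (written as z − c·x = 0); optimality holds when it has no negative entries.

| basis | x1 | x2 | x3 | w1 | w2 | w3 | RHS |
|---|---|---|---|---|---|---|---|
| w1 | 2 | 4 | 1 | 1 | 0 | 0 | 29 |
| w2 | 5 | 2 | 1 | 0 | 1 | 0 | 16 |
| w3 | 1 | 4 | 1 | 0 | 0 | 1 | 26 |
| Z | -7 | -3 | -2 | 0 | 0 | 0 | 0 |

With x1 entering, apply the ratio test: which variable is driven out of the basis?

Column x1 entries and ratios — w1: 29/2 = 29/2; w2: 16/5 = 16/5; w3: 26/1 = 26.
Smallest ratio is 16/5 in the row of w2, so w2 leaves.

w2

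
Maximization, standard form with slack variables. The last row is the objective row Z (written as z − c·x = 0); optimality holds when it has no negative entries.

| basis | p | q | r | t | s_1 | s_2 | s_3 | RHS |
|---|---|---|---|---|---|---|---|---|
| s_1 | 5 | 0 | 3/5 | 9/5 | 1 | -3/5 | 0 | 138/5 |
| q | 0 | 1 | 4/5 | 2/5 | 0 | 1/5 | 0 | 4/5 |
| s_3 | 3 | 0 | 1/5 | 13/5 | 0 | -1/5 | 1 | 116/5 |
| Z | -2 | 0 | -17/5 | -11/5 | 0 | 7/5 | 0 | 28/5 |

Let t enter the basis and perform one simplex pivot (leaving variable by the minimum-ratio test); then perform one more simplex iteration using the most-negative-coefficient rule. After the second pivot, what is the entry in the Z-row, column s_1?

2/5

Ratio test on column t — row 1: (138/5)/(9/5) = 46/3; row 2: (4/5)/(2/5) = 2; row 3: (116/5)/(13/5) = 116/13. Minimum is 2 at row 2 (q leaves); pivot element 2/5.
Divide row 2 by 2/5; eliminate column t from the other rows.
Second iteration: most negative Z-row entry is -2 in column p, so p enters.
Ratio test on column p — row 1: 24/5 = 24/5; row 2: entry 0 ≤ 0; row 3: 18/3 = 6. Minimum is 24/5 at row 1 (s_1 leaves); pivot element 5.
Divide row 1 by 5; eliminate column p from the other rows.
After both pivots, the entry at the Z-row, column s_1 is 2/5.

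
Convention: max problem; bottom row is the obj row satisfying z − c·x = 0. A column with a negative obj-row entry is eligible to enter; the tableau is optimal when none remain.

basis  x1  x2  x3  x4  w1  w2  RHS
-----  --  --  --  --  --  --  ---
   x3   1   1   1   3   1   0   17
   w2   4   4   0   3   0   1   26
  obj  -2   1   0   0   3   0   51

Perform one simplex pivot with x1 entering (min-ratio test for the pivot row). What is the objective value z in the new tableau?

Ratio test on column x1 — row 1: 17/1 = 17; row 2: 26/4 = 13/2. Minimum is 13/2 at row 2 (w2 leaves); pivot element 4.
Pivot on row 2; the obj-row RHS becomes 51 − (-2)·(13/2) = 64.

64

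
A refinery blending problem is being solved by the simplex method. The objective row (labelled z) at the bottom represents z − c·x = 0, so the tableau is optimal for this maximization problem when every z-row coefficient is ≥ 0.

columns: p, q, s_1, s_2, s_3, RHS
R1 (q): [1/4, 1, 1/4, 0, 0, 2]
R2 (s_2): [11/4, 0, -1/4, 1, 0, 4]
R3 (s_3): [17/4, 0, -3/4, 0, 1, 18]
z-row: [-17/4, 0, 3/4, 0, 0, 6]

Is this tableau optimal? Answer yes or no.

no

The z-row has a negative entry -17/4 in column p, so it is not optimal.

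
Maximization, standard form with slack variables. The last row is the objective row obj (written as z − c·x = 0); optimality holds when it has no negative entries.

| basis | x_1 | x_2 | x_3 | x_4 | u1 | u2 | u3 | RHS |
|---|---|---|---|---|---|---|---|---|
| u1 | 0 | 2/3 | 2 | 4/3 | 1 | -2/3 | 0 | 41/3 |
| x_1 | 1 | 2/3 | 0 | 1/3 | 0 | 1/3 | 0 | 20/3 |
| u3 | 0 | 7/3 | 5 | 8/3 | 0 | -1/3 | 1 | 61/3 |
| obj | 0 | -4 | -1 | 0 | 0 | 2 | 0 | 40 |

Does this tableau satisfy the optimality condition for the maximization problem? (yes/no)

The obj-row has a negative entry -4 in column x_2, so it is not optimal.

no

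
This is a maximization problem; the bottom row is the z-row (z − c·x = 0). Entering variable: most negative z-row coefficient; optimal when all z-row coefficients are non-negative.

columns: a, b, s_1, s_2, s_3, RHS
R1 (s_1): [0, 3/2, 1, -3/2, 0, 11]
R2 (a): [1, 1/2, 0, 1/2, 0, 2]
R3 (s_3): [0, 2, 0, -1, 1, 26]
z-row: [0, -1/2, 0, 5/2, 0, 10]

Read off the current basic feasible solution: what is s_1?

s_1 is basic (row 1); its value is the RHS of that row, 11.

11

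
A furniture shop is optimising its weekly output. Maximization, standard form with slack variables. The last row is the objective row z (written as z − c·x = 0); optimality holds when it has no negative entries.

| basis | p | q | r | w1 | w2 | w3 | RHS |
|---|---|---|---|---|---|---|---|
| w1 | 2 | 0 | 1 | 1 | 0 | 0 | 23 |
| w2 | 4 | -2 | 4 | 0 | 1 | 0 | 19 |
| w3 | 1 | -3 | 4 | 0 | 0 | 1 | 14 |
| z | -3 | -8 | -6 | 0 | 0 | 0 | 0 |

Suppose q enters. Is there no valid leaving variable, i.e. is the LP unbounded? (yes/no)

yes

Every constraint-row entry in column q is ≤ 0, so increasing q is unbounded.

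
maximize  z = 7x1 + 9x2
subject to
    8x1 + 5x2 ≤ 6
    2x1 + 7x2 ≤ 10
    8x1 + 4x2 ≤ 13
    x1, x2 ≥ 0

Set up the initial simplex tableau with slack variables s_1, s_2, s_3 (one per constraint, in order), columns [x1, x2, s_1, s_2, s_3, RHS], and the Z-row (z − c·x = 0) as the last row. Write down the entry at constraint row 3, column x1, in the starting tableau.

Constraint 3 has coefficient 8 on x1.

8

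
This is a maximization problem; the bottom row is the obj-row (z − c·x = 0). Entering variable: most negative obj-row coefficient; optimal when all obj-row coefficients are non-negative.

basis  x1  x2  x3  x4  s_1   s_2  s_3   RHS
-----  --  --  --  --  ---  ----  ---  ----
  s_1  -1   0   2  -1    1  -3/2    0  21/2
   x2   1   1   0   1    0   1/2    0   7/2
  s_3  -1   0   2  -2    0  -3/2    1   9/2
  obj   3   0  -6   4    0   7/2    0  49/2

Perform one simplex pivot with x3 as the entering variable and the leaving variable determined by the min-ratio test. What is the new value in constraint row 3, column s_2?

-3/4

Ratio test on column x3 — row 1: (21/2)/2 = 21/4; row 2: entry 0 ≤ 0; row 3: (9/2)/2 = 9/4. Minimum is 9/4 at row 3 (s_3 leaves); pivot element 2.
Divide row 3 by 2; eliminate column x3 from the other rows.
In the new row 3, the s_2 entry is the old entry divided by the pivot: (-3/2)/2 = -3/4.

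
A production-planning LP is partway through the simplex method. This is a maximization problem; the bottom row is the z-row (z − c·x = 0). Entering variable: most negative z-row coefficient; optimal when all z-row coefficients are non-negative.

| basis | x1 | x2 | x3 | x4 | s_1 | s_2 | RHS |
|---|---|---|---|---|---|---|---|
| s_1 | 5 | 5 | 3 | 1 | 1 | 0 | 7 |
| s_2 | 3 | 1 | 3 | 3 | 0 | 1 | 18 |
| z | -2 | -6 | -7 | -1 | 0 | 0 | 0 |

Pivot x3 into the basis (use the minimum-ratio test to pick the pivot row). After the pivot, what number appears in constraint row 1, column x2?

5/3

Ratio test on column x3 — row 1: 7/3 = 7/3; row 2: 18/3 = 6. Minimum is 7/3 at row 1 (s_1 leaves); pivot element 3.
Divide row 1 by 3; eliminate column x3 from the other rows.
In the new row 1, the x2 entry is the old entry divided by the pivot: 5/3 = 5/3.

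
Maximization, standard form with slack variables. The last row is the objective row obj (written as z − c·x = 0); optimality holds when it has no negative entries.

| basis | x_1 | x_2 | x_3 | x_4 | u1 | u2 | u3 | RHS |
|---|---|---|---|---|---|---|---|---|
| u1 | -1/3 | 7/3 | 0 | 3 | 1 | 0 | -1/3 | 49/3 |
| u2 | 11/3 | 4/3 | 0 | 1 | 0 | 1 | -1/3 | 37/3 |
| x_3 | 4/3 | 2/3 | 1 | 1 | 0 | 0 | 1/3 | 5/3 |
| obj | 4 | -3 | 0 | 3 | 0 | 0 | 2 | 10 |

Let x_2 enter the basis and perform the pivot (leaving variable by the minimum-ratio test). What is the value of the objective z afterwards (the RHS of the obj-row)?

35/2

Ratio test on column x_2 — row 1: (49/3)/(7/3) = 7; row 2: (37/3)/(4/3) = 37/4; row 3: (5/3)/(2/3) = 5/2. Minimum is 5/2 at row 3 (x_3 leaves); pivot element 2/3.
Pivot on row 3; the obj-row RHS becomes 10 − (-3)·(5/2) = 35/2.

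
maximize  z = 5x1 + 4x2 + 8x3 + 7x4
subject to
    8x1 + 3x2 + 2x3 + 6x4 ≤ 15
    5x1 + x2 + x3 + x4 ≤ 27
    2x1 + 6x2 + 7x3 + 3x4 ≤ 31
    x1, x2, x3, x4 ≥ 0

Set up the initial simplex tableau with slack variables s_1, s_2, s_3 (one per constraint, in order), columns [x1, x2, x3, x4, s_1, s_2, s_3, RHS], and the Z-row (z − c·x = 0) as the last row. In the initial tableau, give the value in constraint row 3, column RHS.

The RHS of constraint 3 is b_3 = 31.

31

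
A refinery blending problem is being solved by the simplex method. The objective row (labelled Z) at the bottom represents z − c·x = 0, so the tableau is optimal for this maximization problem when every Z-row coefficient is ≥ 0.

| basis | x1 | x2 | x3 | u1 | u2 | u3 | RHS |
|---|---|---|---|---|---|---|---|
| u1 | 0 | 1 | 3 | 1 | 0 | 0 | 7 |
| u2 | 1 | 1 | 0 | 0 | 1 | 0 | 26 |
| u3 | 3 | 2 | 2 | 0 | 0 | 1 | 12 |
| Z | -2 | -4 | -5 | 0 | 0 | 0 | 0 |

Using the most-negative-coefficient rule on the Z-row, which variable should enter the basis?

x3

Negative Z-row entries: x1: -2, x2: -4, x3: -5.
The most negative is -5 in column x3, so x3 enters.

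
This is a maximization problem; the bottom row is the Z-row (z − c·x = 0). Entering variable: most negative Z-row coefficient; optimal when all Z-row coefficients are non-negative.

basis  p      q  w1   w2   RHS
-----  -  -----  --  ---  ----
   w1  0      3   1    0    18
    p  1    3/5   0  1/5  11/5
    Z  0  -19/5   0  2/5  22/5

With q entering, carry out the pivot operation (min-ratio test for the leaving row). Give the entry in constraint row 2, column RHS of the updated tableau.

Ratio test on column q — row 1: 18/3 = 6; row 2: (11/5)/(3/5) = 11/3. Minimum is 11/3 at row 2 (p leaves); pivot element 3/5.
Divide row 2 by 3/5; eliminate column q from the other rows.
In the new row 2, the RHS entry is the old entry divided by the pivot: (11/5)/(3/5) = 11/3.

11/3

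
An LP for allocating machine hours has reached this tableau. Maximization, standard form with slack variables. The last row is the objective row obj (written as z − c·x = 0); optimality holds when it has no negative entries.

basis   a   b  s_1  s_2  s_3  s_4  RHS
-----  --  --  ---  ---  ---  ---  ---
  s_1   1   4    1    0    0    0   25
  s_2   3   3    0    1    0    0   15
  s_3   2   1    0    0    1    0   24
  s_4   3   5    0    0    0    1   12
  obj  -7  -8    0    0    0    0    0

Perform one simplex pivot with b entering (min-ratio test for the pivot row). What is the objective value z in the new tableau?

96/5

Ratio test on column b — row 1: 25/4 = 25/4; row 2: 15/3 = 5; row 3: 24/1 = 24; row 4: 12/5 = 12/5. Minimum is 12/5 at row 4 (s_4 leaves); pivot element 5.
Pivot on row 4; the obj-row RHS becomes 0 − (-8)·(12/5) = 96/5.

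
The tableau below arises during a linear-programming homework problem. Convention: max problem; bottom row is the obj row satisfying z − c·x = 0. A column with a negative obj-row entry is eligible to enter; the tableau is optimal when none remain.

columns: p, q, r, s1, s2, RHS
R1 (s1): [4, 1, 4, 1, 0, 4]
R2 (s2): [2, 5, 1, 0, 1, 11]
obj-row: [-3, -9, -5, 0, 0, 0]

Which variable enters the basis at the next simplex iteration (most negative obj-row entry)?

Negative obj-row entries: p: -3, q: -9, r: -5.
The most negative is -9 in column q, so q enters.

q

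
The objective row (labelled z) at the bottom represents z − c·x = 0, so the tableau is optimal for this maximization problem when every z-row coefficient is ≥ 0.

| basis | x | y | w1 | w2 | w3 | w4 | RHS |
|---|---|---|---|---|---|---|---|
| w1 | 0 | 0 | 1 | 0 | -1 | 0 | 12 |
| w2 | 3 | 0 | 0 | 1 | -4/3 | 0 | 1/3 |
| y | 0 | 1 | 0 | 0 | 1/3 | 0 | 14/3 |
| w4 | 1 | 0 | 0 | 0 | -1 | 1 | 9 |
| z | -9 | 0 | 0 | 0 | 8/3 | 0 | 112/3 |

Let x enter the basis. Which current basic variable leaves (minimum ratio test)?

w2

Column x entries and ratios — w1: 0 ≤ 0, skip; w2: (1/3)/3 = 1/9; y: 0 ≤ 0, skip; w4: 9/1 = 9.
Smallest ratio is 1/9 in the row of w2, so w2 leaves.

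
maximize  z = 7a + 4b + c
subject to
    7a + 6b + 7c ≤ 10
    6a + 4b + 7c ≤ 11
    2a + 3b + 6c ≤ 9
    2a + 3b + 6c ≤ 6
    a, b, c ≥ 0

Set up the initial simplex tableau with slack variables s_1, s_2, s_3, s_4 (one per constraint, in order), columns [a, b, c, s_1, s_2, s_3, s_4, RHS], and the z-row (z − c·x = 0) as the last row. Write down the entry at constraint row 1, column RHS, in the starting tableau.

The RHS of constraint 1 is b_1 = 10.

10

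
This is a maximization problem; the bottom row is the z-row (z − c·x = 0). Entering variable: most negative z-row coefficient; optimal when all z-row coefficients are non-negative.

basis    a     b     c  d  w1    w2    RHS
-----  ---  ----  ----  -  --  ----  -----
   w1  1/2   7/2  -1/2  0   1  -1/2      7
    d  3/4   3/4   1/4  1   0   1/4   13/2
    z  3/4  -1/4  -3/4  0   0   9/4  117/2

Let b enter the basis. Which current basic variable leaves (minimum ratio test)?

w1

Column b entries and ratios — w1: 7/(7/2) = 2; d: (13/2)/(3/4) = 26/3.
Smallest ratio is 2 in the row of w1, so w1 leaves.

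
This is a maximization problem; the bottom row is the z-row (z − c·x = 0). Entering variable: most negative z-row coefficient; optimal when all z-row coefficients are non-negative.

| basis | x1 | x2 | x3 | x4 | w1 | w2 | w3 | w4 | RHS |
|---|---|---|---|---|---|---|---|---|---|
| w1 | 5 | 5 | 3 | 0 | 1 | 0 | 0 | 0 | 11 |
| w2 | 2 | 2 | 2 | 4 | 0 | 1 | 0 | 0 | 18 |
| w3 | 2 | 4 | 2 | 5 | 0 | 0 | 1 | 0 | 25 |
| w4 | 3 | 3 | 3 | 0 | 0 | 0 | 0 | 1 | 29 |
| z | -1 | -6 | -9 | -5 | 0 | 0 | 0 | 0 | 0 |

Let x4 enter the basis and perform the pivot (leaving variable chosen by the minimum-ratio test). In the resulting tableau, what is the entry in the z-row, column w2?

Ratio test on column x4 — row 1: entry 0 ≤ 0; row 2: 18/4 = 9/2; row 3: 25/5 = 5; row 4: entry 0 ≤ 0. Minimum is 9/2 at row 2 (w2 leaves); pivot element 4.
Divide row 2 by 4; eliminate column x4 from the other rows.
z-row update in column w2: 0 − (-5)·(1/4) = 5/4.

5/4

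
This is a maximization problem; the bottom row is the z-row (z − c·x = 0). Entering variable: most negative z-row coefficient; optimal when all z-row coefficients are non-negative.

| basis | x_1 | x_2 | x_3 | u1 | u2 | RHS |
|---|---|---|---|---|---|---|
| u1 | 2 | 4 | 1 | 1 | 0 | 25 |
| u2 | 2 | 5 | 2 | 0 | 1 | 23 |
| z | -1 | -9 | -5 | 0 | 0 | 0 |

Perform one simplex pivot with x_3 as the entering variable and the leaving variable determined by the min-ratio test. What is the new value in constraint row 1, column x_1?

Ratio test on column x_3 — row 1: 25/1 = 25; row 2: 23/2 = 23/2. Minimum is 23/2 at row 2 (u2 leaves); pivot element 2.
Divide row 2 by 2; eliminate column x_3 from the other rows.
Row 1 update in column x_1: 2 − 1·1 = 1.

1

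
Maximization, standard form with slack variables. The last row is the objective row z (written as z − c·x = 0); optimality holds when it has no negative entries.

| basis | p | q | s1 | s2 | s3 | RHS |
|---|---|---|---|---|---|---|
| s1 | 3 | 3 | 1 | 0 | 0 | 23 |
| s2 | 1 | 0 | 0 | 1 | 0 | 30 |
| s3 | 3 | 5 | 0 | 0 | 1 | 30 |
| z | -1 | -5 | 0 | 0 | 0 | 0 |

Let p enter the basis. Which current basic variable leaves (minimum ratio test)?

Column p entries and ratios — s1: 23/3 = 23/3; s2: 30/1 = 30; s3: 30/3 = 10.
Smallest ratio is 23/3 in the row of s1, so s1 leaves.

s1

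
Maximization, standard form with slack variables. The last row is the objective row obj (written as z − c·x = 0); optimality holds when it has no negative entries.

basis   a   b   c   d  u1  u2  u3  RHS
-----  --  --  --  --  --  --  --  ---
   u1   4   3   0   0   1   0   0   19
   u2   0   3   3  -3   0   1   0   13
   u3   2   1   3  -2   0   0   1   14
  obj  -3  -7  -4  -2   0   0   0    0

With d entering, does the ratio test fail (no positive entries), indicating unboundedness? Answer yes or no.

yes

Every constraint-row entry in column d is ≤ 0, so increasing d is unbounded.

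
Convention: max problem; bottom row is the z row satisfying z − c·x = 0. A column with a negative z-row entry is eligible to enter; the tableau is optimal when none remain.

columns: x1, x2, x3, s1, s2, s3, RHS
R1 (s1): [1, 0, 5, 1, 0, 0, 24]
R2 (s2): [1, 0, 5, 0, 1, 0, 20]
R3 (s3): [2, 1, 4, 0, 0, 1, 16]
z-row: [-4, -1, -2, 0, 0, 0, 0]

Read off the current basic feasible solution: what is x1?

0

x1 is not in the basis, so in the current basic feasible solution x1 = 0.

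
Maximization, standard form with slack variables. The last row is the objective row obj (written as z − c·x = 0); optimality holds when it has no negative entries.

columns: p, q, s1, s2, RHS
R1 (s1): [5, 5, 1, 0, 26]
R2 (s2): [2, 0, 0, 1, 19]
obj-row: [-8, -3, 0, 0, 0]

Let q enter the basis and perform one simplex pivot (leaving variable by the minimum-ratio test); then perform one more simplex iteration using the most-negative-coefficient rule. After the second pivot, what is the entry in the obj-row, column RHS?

Ratio test on column q — row 1: 26/5 = 26/5; row 2: entry 0 ≤ 0. Minimum is 26/5 at row 1 (s1 leaves); pivot element 5.
Divide row 1 by 5; eliminate column q from the other rows.
Second iteration: most negative obj-row entry is -5 in column p, so p enters.
Ratio test on column p — row 1: (26/5)/1 = 26/5; row 2: 19/2 = 19/2. Minimum is 26/5 at row 1 (q leaves); pivot element 1.
Divide row 1 by 1; eliminate column p from the other rows.
After both pivots, the entry at the obj-row, column RHS is 208/5.

208/5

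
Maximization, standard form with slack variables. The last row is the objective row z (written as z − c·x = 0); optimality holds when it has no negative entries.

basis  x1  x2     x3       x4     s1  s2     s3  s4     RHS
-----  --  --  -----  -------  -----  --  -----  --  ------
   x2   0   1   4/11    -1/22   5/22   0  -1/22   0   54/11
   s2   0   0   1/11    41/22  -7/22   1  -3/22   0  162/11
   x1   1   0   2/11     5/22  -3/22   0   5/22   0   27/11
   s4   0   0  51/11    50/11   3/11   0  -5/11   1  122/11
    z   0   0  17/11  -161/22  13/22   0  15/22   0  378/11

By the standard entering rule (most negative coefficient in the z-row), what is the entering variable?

Negative z-row entries: x4: -161/22.
The most negative is -161/22 in column x4, so x4 enters.

x4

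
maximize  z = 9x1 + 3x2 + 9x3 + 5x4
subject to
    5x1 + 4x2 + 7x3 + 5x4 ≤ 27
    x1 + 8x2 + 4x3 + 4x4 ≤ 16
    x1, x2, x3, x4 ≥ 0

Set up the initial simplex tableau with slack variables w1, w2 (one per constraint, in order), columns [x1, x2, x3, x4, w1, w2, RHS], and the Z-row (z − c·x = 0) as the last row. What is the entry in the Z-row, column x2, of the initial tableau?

-3

The Z-row carries the negated objective coefficients: the x2 entry is -3.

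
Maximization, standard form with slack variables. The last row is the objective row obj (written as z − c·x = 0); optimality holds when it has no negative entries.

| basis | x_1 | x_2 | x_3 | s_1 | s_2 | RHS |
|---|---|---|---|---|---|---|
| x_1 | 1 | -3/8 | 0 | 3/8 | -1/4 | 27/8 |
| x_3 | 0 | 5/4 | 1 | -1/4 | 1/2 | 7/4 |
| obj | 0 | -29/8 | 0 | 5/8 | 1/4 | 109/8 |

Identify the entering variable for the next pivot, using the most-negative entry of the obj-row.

Negative obj-row entries: x_2: -29/8.
The most negative is -29/8 in column x_2, so x_2 enters.

x_2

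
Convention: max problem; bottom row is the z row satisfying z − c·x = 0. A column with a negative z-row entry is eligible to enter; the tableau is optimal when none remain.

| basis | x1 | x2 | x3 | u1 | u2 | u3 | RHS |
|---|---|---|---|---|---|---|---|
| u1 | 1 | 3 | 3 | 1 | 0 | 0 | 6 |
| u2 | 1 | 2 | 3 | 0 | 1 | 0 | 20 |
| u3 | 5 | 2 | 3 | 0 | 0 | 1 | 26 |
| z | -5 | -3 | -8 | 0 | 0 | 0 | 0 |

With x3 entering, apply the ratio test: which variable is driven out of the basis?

Column x3 entries and ratios — u1: 6/3 = 2; u2: 20/3 = 20/3; u3: 26/3 = 26/3.
Smallest ratio is 2 in the row of u1, so u1 leaves.

u1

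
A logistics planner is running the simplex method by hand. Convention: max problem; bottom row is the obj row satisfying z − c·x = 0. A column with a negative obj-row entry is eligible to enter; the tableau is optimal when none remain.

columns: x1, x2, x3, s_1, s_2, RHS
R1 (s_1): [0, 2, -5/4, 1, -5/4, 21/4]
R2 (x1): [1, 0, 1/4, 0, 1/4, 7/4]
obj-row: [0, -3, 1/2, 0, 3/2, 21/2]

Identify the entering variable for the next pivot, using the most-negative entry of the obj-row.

Negative obj-row entries: x2: -3.
The most negative is -3 in column x2, so x2 enters.

x2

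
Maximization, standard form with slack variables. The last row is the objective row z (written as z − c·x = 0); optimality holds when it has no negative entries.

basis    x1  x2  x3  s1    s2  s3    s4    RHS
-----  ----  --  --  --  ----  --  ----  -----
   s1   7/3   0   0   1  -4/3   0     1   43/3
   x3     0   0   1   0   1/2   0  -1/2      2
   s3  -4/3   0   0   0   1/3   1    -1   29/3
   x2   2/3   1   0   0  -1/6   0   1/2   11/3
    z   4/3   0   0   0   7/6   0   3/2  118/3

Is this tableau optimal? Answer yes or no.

Every z-row coefficient is ≥ 0, so the tableau is optimal.

yes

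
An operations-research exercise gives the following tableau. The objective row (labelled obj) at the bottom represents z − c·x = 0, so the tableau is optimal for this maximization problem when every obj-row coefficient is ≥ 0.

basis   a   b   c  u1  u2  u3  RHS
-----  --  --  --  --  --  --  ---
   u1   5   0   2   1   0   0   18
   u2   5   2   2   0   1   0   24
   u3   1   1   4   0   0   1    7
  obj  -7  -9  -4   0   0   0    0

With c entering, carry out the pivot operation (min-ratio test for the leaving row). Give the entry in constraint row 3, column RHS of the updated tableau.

Ratio test on column c — row 1: 18/2 = 9; row 2: 24/2 = 12; row 3: 7/4 = 7/4. Minimum is 7/4 at row 3 (u3 leaves); pivot element 4.
Divide row 3 by 4; eliminate column c from the other rows.
In the new row 3, the RHS entry is the old entry divided by the pivot: 7/4 = 7/4.

7/4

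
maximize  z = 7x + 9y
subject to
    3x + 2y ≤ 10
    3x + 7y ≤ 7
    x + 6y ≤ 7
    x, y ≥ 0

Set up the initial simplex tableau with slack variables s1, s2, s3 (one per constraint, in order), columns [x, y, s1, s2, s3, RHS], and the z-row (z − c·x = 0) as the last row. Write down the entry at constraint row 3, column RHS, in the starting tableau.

7

The RHS of constraint 3 is b_3 = 7.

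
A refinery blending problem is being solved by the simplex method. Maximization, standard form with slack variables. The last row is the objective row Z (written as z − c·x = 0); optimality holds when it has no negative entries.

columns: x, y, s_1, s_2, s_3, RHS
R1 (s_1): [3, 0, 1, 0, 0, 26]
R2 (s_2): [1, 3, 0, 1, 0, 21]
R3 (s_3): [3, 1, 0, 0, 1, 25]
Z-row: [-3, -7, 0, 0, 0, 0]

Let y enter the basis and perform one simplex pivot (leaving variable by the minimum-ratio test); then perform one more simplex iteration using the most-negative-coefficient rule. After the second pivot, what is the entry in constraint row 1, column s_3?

-9/8

Ratio test on column y — row 1: entry 0 ≤ 0; row 2: 21/3 = 7; row 3: 25/1 = 25. Minimum is 7 at row 2 (s_2 leaves); pivot element 3.
Divide row 2 by 3; eliminate column y from the other rows.
Second iteration: most negative Z-row entry is -2/3 in column x, so x enters.
Ratio test on column x — row 1: 26/3 = 26/3; row 2: 7/(1/3) = 21; row 3: 18/(8/3) = 27/4. Minimum is 27/4 at row 3 (s_3 leaves); pivot element 8/3.
Divide row 3 by 8/3; eliminate column x from the other rows.
After both pivots, the entry at constraint row 1, column s_3 is -9/8.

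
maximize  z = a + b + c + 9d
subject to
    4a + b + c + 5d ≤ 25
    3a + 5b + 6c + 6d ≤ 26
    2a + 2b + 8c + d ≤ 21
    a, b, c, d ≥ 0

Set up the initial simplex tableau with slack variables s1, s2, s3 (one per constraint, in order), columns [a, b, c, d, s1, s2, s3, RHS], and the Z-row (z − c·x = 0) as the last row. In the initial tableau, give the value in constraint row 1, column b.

1

Constraint 1 has coefficient 1 on b.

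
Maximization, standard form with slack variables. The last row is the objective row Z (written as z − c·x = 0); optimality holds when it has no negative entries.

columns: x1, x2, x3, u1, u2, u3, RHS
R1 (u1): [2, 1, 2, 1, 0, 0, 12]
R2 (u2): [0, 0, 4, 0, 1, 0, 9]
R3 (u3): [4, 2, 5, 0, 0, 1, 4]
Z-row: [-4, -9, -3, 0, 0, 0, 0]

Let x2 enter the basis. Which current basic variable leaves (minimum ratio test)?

u3

Column x2 entries and ratios — u1: 12/1 = 12; u2: 0 ≤ 0, skip; u3: 4/2 = 2.
Smallest ratio is 2 in the row of u3, so u3 leaves.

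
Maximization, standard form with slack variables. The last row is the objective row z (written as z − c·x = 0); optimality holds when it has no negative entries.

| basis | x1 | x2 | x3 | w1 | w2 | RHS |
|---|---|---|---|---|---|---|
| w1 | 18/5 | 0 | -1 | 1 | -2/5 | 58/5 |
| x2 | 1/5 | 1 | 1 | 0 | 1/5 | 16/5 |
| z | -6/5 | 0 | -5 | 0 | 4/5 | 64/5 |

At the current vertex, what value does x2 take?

x2 is basic (row 2); its value is the RHS of that row, 16/5.

16/5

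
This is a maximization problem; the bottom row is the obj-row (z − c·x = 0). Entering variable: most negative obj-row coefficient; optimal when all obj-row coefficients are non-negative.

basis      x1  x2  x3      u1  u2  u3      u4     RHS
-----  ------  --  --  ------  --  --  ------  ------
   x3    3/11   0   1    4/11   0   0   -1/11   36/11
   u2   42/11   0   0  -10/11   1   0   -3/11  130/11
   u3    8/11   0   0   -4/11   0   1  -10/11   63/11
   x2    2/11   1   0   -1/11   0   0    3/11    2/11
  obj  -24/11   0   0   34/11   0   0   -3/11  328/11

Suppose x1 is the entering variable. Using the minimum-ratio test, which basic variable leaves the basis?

Column x1 entries and ratios — x3: (36/11)/(3/11) = 12; u2: (130/11)/(42/11) = 65/21; u3: (63/11)/(8/11) = 63/8; x2: (2/11)/(2/11) = 1.
Smallest ratio is 1 in the row of x2, so x2 leaves.

x2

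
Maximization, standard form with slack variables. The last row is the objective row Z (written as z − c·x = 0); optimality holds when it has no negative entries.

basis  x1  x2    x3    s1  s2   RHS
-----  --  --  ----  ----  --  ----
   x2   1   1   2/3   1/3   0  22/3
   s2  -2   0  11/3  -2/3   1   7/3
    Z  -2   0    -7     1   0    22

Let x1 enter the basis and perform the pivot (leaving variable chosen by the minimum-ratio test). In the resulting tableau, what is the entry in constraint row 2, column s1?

0

Ratio test on column x1 — row 1: (22/3)/1 = 22/3; row 2: entry -2 ≤ 0. Minimum is 22/3 at row 1 (x2 leaves); pivot element 1.
Divide row 1 by 1; eliminate column x1 from the other rows.
Row 2 update in column s1: -2/3 − (-2)·(1/3) = 0.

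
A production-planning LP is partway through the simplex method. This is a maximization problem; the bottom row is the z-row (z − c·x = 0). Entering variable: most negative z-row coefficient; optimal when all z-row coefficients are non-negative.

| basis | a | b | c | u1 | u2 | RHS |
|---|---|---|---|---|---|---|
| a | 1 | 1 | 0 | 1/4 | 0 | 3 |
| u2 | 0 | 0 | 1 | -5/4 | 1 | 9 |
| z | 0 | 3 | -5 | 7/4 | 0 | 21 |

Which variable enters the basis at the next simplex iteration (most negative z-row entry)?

Negative z-row entries: c: -5.
The most negative is -5 in column c, so c enters.

c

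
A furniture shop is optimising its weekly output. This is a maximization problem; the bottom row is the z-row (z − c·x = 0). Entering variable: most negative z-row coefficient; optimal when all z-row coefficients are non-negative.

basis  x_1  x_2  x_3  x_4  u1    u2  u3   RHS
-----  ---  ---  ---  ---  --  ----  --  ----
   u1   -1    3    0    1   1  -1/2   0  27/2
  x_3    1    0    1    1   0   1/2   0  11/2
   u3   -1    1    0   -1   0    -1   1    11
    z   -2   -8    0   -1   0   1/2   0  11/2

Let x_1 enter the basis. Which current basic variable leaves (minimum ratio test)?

Column x_1 entries and ratios — u1: -1 ≤ 0, skip; x_3: (11/2)/1 = 11/2; u3: -1 ≤ 0, skip.
Smallest ratio is 11/2 in the row of x_3, so x_3 leaves.

x_3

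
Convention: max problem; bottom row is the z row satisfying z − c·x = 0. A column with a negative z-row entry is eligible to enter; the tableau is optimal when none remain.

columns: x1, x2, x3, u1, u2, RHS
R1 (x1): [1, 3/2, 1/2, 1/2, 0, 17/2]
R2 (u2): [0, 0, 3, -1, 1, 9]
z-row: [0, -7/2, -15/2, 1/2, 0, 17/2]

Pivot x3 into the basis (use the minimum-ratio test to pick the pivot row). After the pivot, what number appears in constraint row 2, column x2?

Ratio test on column x3 — row 1: (17/2)/(1/2) = 17; row 2: 9/3 = 3. Minimum is 3 at row 2 (u2 leaves); pivot element 3.
Divide row 2 by 3; eliminate column x3 from the other rows.
In the new row 2, the x2 entry is the old entry divided by the pivot: 0/3 = 0.

0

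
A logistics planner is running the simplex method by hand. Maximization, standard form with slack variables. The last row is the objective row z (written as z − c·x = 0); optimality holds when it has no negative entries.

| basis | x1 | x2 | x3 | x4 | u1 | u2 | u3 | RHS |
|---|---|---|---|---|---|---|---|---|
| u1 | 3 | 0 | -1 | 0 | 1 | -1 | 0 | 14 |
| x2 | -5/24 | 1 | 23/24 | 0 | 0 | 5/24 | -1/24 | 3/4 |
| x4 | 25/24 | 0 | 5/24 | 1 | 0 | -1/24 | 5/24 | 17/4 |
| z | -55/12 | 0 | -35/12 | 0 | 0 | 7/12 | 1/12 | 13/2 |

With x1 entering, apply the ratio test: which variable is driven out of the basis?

x4

Column x1 entries and ratios — u1: 14/3 = 14/3; x2: -5/24 ≤ 0, skip; x4: (17/4)/(25/24) = 102/25.
Smallest ratio is 102/25 in the row of x4, so x4 leaves.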